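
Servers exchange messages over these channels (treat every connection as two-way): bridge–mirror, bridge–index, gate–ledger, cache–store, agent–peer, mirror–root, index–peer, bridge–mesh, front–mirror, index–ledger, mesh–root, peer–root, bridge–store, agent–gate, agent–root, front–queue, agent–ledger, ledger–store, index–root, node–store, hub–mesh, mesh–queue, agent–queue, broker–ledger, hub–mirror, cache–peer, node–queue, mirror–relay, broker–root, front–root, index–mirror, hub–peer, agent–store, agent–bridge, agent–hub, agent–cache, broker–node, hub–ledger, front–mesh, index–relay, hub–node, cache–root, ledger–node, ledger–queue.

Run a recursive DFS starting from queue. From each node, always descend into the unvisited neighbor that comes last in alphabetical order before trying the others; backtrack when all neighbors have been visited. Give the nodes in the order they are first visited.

Visit queue
queue → node
node → store
store → ledger
ledger → index
index → root
root → peer
peer → hub
hub → mirror
mirror → relay
mirror → front
front → mesh
mesh → bridge
bridge → agent
agent → gate
agent → cache
root → broker

queue → node → store → ledger → index → root → peer → hub → mirror → relay → front → mesh → bridge → agent → gate → cache → broker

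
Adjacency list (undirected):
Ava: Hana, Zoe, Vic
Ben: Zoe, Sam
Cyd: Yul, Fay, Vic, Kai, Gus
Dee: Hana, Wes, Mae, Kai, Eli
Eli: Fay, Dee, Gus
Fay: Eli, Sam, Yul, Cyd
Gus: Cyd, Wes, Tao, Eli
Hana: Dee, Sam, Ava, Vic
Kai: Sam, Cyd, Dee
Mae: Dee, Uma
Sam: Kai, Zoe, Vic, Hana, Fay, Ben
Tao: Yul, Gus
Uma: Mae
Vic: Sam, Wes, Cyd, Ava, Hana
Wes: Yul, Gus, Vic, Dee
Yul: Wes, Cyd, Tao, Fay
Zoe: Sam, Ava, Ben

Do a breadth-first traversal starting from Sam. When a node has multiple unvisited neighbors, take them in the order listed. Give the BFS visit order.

Sam → Kai → Zoe → Vic → Hana → Fay → Ben → Cyd → Dee → Ava → Wes → Eli → Yul → Gus → Mae → Tao → Uma

Visit Sam; enqueue Kai, Zoe, Vic, Hana, Fay, Ben → queue [Kai, Zoe, Vic, Hana, Fay, Ben]
Visit Kai; enqueue Cyd, Dee → queue [Zoe, Vic, Hana, Fay, Ben, Cyd, Dee]
Visit Zoe; enqueue Ava → queue [Vic, Hana, Fay, Ben, Cyd, Dee, Ava]
Visit Vic; enqueue Wes → queue [Hana, Fay, Ben, Cyd, Dee, Ava, Wes]
Visit Hana → queue [Fay, Ben, Cyd, Dee, Ava, Wes]
Visit Fay; enqueue Eli, Yul → queue [Ben, Cyd, Dee, Ava, Wes, Eli, Yul]
Visit Ben → queue [Cyd, Dee, Ava, Wes, Eli, Yul]
Visit Cyd; enqueue Gus → queue [Dee, Ava, Wes, Eli, Yul, Gus]
Visit Dee; enqueue Mae → queue [Ava, Wes, Eli, Yul, Gus, Mae]
Visit Ava → queue [Wes, Eli, Yul, Gus, Mae]
Visit Wes → queue [Eli, Yul, Gus, Mae]
Visit Eli → queue [Yul, Gus, Mae]
Visit Yul; enqueue Tao → queue [Gus, Mae, Tao]
Visit Gus → queue [Mae, Tao]
Visit Mae; enqueue Uma → queue [Tao, Uma]
Visit Tao → queue [Uma]
Visit Uma → queue []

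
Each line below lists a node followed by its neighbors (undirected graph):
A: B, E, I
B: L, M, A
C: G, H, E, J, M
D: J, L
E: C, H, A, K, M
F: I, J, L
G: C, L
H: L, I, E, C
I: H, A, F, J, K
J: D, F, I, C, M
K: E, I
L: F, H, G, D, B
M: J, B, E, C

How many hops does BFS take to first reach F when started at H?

2

Level 0: H
Level 1: C, E, I, L
Level 2: A, B, D, F, G, J, K, M
F first appears at level 2.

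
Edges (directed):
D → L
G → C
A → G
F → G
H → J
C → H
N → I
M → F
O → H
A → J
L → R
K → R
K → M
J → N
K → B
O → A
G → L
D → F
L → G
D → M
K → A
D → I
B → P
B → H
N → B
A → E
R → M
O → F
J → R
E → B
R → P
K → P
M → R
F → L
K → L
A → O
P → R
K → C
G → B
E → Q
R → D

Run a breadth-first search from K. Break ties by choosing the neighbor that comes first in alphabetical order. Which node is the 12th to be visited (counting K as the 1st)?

Visit K; enqueue A, B, C, L, M, P, R → queue [A, B, C, L, M, P, R]
Visit A; enqueue E, G, J, O → queue [B, C, L, M, P, R, E, G, J, O]
Visit B; enqueue H → queue [C, L, M, P, R, E, G, J, O, H]
Visit C → queue [L, M, P, R, E, G, J, O, H]
Visit L → queue [M, P, R, E, G, J, O, H]
Visit M; enqueue F → queue [P, R, E, G, J, O, H, F]
Visit P → queue [R, E, G, J, O, H, F]
Visit R; enqueue D → queue [E, G, J, O, H, F, D]
Visit E; enqueue Q → queue [G, J, O, H, F, D, Q]
Visit G → queue [J, O, H, F, D, Q]
Visit J; enqueue N → queue [O, H, F, D, Q, N]
Visit O → queue [H, F, D, Q, N]
Visit H → queue [F, D, Q, N]
Visit F → queue [D, Q, N]
Visit D; enqueue I → queue [Q, N, I]
Visit Q → queue [N, I]
Visit N → queue [I]
Visit I → queue []

Visit order: K, A, B, C, L, M, P, R, E, G, J, O, H, F, D, Q, N, I

O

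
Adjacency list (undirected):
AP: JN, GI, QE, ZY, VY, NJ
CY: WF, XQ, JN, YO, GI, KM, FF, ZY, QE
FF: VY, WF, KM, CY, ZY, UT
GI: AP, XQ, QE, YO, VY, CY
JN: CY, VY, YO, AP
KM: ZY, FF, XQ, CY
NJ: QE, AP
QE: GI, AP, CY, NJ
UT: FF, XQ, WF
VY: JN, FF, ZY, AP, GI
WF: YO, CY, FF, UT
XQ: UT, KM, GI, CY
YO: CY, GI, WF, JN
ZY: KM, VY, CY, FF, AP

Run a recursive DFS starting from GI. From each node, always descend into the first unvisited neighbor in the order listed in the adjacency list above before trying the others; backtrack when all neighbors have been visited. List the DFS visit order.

Visit GI
GI → AP
AP → JN
JN → CY
CY → WF
WF → YO
WF → FF
FF → VY
VY → ZY
ZY → KM
KM → XQ
XQ → UT
CY → QE
QE → NJ

GI, AP, JN, CY, WF, YO, FF, VY, ZY, KM, XQ, UT, QE, NJ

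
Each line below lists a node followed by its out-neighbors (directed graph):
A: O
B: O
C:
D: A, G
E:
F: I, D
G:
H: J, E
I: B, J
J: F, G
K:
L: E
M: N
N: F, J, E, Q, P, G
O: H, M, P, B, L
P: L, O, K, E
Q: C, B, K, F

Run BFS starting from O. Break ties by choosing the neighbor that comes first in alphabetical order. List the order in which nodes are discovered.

O, B, H, L, M, P, E, J, N, K, F, G, Q, D, I, C, A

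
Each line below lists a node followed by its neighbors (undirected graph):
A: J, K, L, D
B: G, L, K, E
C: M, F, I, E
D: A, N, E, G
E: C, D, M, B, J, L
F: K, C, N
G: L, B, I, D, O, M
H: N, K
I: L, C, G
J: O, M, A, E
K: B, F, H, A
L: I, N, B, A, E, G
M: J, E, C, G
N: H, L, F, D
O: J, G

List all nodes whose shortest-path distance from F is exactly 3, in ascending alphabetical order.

G, J

Level 0: F
Level 1: C, K, N
Level 2: A, B, D, E, H, I, L, M
Level 3: G, J
Level 4: O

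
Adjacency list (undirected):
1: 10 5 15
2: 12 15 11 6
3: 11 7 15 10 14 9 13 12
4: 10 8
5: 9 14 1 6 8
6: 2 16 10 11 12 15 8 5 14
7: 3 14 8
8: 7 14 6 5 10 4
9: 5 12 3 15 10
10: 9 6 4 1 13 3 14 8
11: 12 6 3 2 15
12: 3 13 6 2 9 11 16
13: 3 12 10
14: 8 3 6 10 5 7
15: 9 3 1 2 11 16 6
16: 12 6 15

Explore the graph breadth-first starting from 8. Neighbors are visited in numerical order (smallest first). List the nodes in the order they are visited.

8, 4, 5, 6, 7, 10, 14, 1, 9, 2, 11, 12, 15, 16, 3, 13

Visit 8; enqueue 4, 5, 6, 7, 10, 14 → queue [4, 5, 6, 7, 10, 14]
Visit 4 → queue [5, 6, 7, 10, 14]
Visit 5; enqueue 1, 9 → queue [6, 7, 10, 14, 1, 9]
Visit 6; enqueue 2, 11, 12, 15, 16 → queue [7, 10, 14, 1, 9, 2, 11, 12, 15, 16]
Visit 7; enqueue 3 → queue [10, 14, 1, 9, 2, 11, 12, 15, 16, 3]
Visit 10; enqueue 13 → queue [14, 1, 9, 2, 11, 12, 15, 16, 3, 13]
Visit 14 → queue [1, 9, 2, 11, 12, 15, 16, 3, 13]
Visit 1 → queue [9, 2, 11, 12, 15, 16, 3, 13]
Visit 9 → queue [2, 11, 12, 15, 16, 3, 13]
Visit 2 → queue [11, 12, 15, 16, 3, 13]
Visit 11 → queue [12, 15, 16, 3, 13]
Visit 12 → queue [15, 16, 3, 13]
Visit 15 → queue [16, 3, 13]
Visit 16 → queue [3, 13]
Visit 3 → queue [13]
Visit 13 → queue []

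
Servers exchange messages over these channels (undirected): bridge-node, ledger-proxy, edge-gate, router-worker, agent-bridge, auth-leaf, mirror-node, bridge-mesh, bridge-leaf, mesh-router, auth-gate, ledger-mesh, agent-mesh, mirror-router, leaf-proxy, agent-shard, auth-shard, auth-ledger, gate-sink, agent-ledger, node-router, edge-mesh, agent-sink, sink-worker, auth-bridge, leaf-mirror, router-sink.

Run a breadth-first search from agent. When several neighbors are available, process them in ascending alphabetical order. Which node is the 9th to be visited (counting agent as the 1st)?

node

Visit agent; enqueue bridge, ledger, mesh, shard, sink → queue [bridge, ledger, mesh, shard, sink]
Visit bridge; enqueue auth, leaf, node → queue [ledger, mesh, shard, sink, auth, leaf, node]
Visit ledger; enqueue proxy → queue [mesh, shard, sink, auth, leaf, node, proxy]
Visit mesh; enqueue edge, router → queue [shard, sink, auth, leaf, node, proxy, edge, router]
Visit shard → queue [sink, auth, leaf, node, proxy, edge, router]
Visit sink; enqueue gate, worker → queue [auth, leaf, node, proxy, edge, router, gate, worker]
Visit auth → queue [leaf, node, proxy, edge, router, gate, worker]
Visit leaf; enqueue mirror → queue [node, proxy, edge, router, gate, worker, mirror]
Visit node → queue [proxy, edge, router, gate, worker, mirror]
Visit proxy → queue [edge, router, gate, worker, mirror]
Visit edge → queue [router, gate, worker, mirror]
Visit router → queue [gate, worker, mirror]
Visit gate → queue [worker, mirror]
Visit worker → queue [mirror]
Visit mirror → queue []

Visit order: agent, bridge, ledger, mesh, shard, sink, auth, leaf, node, proxy, edge, router, gate, worker, mirror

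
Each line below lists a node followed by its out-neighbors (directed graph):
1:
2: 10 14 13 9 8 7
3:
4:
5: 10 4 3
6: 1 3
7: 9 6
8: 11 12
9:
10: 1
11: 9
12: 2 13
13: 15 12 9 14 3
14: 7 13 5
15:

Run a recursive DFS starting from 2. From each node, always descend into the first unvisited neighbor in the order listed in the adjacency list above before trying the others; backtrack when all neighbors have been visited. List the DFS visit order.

2 -> 10 -> 1 -> 14 -> 7 -> 9 -> 6 -> 3 -> 13 -> 15 -> 12 -> 5 -> 4 -> 8 -> 11

Visit 2
2 → 10
10 → 1
2 → 14
14 → 7
7 → 9
7 → 6
6 → 3
14 → 13
13 → 15
13 → 12
14 → 5
5 → 4
2 → 8
8 → 11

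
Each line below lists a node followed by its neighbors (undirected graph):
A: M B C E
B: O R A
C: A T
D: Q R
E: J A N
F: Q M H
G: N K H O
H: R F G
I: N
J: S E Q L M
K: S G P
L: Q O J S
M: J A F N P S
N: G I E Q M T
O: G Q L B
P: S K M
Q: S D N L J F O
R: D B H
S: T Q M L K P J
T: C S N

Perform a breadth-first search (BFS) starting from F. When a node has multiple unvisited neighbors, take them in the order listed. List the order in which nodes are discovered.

F, Q, M, H, S, D, N, L, J, O, A, P, R, G, T, K, I, E, B, C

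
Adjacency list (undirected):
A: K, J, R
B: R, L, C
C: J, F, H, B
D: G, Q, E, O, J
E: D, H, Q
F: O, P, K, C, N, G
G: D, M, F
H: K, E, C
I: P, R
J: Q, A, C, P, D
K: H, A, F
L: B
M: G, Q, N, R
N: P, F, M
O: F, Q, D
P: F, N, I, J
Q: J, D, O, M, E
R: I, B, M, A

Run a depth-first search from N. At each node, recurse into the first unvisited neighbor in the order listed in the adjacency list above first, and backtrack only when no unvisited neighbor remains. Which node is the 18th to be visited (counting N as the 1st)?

C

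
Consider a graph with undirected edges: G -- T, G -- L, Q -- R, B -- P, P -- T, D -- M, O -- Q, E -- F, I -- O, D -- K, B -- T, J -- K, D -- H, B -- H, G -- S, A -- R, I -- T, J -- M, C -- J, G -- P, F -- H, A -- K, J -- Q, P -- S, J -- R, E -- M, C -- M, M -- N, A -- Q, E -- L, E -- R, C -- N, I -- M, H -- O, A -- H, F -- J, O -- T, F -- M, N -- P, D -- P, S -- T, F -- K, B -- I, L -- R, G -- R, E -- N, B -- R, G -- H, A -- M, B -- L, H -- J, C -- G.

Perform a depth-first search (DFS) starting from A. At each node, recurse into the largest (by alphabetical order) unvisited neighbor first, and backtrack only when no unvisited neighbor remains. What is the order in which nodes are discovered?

A, R, Q, O, T, S, P, N, M, J, K, F, H, G, L, E, B, I, C, D

Visit A
A → R
R → Q
Q → O
O → T
T → S
S → P
P → N
N → M
M → J
J → K
K → F
F → H
H → G
G → L
L → E
L → B
B → I
G → C
H → D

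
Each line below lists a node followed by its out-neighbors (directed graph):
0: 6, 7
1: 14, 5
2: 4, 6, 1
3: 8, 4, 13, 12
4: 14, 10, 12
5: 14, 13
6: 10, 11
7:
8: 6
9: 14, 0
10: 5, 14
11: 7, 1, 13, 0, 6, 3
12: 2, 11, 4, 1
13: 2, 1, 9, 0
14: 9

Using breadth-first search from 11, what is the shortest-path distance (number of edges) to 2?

Level 0: 11
Level 1: 0, 1, 3, 6, 7, 13
Level 2: 2, 4, 5, 8, 9, 10, 12, 14
2 first appears at level 2.

2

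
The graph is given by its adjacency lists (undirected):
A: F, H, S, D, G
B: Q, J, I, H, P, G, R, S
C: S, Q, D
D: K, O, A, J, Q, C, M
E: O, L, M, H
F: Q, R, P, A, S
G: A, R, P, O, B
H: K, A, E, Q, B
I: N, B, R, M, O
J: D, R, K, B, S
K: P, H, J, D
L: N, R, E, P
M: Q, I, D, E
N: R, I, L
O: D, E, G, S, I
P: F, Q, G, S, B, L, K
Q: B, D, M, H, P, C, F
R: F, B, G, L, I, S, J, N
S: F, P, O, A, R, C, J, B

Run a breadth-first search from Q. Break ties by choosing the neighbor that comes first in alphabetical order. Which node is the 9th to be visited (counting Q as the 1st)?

Visit Q; enqueue B, C, D, F, H, M, P → queue [B, C, D, F, H, M, P]
Visit B; enqueue G, I, J, R, S → queue [C, D, F, H, M, P, G, I, J, R, S]
Visit C → queue [D, F, H, M, P, G, I, J, R, S]
Visit D; enqueue A, K, O → queue [F, H, M, P, G, I, J, R, S, A, K, O]
Visit F → queue [H, M, P, G, I, J, R, S, A, K, O]
Visit H; enqueue E → queue [M, P, G, I, J, R, S, A, K, O, E]
Visit M → queue [P, G, I, J, R, S, A, K, O, E]
Visit P; enqueue L → queue [G, I, J, R, S, A, K, O, E, L]
Visit G → queue [I, J, R, S, A, K, O, E, L]
Visit I; enqueue N → queue [J, R, S, A, K, O, E, L, N]
Visit J → queue [R, S, A, K, O, E, L, N]
Visit R → queue [S, A, K, O, E, L, N]
Visit S → queue [A, K, O, E, L, N]
Visit A → queue [K, O, E, L, N]
Visit K → queue [O, E, L, N]
Visit O → queue [E, L, N]
Visit E → queue [L, N]
Visit L → queue [N]
Visit N → queue []

Visit order: Q, B, C, D, F, H, M, P, G, I, J, R, S, A, K, O, E, L, N

G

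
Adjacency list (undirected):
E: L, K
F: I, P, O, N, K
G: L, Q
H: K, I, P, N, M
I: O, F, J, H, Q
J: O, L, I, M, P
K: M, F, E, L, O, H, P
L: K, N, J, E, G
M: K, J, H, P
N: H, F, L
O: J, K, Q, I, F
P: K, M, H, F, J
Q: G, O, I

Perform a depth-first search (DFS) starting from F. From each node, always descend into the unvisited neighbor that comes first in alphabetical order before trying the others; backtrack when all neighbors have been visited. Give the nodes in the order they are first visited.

F I H K E L G Q O J M P N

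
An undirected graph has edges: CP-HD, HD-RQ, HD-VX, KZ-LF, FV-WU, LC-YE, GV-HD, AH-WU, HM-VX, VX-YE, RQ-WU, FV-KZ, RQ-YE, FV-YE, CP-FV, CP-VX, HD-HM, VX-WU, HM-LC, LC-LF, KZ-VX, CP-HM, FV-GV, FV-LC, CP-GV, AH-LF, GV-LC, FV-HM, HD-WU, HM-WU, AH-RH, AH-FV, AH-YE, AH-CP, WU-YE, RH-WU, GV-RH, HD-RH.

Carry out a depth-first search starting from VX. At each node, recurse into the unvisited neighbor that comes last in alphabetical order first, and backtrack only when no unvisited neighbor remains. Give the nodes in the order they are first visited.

Visit VX
VX → YE
YE → WU
WU → RQ
RQ → HD
HD → RH
RH → GV
GV → LC
LC → LF
LF → KZ
KZ → FV
FV → HM
HM → CP
CP → AH

VX YE WU RQ HD RH GV LC LF KZ FV HM CP AH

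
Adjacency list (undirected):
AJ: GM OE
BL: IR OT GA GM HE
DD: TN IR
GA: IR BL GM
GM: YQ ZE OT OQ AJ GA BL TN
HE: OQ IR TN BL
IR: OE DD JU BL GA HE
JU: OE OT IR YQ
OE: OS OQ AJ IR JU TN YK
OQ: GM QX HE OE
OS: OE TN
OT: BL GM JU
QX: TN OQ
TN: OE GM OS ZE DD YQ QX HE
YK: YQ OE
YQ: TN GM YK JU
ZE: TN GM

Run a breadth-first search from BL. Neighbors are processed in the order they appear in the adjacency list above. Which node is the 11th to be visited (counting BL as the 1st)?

ZE

Visit BL; enqueue IR, OT, GA, GM, HE → queue [IR, OT, GA, GM, HE]
Visit IR; enqueue OE, DD, JU → queue [OT, GA, GM, HE, OE, DD, JU]
Visit OT → queue [GA, GM, HE, OE, DD, JU]
Visit GA → queue [GM, HE, OE, DD, JU]
Visit GM; enqueue YQ, ZE, OQ, AJ, TN → queue [HE, OE, DD, JU, YQ, ZE, OQ, AJ, TN]
Visit HE → queue [OE, DD, JU, YQ, ZE, OQ, AJ, TN]
Visit OE; enqueue OS, YK → queue [DD, JU, YQ, ZE, OQ, AJ, TN, OS, YK]
Visit DD → queue [JU, YQ, ZE, OQ, AJ, TN, OS, YK]
Visit JU → queue [YQ, ZE, OQ, AJ, TN, OS, YK]
Visit YQ → queue [ZE, OQ, AJ, TN, OS, YK]
Visit ZE → queue [OQ, AJ, TN, OS, YK]
Visit OQ; enqueue QX → queue [AJ, TN, OS, YK, QX]
Visit AJ → queue [TN, OS, YK, QX]
Visit TN → queue [OS, YK, QX]
Visit OS → queue [YK, QX]
Visit YK → queue [QX]
Visit QX → queue []

Visit order: BL, IR, OT, GA, GM, HE, OE, DD, JU, YQ, ZE, OQ, AJ, TN, OS, YK, QX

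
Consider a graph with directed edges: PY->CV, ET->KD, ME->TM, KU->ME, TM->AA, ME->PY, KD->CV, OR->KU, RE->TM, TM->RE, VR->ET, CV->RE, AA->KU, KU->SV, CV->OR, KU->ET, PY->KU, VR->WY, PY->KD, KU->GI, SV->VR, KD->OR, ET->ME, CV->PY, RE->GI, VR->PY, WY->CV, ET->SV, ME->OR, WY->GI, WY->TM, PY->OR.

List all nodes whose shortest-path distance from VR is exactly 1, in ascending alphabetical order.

ET, PY, WY

Level 0: VR
Level 1: ET, PY, WY
Level 2: CV, GI, KD, KU, ME, OR, SV, TM
Level 3: AA, RE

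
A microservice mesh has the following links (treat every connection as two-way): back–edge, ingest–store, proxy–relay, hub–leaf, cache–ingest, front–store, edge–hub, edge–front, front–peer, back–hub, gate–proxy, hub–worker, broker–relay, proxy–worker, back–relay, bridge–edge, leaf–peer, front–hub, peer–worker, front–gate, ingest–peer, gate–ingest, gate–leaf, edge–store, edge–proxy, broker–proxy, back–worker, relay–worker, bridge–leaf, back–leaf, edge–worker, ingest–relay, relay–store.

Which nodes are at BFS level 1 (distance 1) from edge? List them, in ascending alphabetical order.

Level 0: edge
Level 1: back, bridge, front, hub, proxy, store, worker
Level 2: broker, gate, ingest, leaf, peer, relay
Level 3: cache

back, bridge, front, hub, proxy, store, worker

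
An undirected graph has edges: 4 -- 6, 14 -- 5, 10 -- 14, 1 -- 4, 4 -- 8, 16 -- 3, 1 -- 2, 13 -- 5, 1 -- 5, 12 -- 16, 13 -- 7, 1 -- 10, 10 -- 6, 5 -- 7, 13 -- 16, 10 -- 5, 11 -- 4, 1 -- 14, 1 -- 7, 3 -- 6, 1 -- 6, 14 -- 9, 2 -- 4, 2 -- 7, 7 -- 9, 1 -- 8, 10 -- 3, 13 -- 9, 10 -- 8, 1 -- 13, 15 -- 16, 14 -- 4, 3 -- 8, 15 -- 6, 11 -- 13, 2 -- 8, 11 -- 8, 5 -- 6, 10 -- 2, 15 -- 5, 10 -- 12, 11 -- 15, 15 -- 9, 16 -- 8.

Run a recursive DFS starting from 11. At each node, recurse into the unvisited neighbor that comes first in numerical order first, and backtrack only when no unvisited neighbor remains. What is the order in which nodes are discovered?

11, 4, 1, 2, 7, 5, 6, 3, 8, 10, 12, 16, 13, 9, 14, 15

Visit 11
11 → 4
4 → 1
1 → 2
2 → 7
7 → 5
5 → 6
6 → 3
3 → 8
8 → 10
10 → 12
12 → 16
16 → 13
13 → 9
9 → 14
9 → 15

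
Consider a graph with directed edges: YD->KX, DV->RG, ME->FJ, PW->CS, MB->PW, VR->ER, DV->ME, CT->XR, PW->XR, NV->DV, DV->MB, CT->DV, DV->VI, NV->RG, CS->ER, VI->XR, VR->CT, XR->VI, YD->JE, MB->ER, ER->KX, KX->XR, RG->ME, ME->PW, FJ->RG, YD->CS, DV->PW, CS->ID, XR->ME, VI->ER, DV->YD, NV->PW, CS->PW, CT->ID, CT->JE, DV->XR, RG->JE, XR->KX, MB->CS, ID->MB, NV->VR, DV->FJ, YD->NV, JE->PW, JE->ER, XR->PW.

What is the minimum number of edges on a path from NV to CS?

Level 0: NV
Level 1: DV, PW, RG, VR
Level 2: CS, CT, ER, FJ, JE, MB, ME, VI, XR, YD
Level 3: ID, KX
CS first appears at level 2.

2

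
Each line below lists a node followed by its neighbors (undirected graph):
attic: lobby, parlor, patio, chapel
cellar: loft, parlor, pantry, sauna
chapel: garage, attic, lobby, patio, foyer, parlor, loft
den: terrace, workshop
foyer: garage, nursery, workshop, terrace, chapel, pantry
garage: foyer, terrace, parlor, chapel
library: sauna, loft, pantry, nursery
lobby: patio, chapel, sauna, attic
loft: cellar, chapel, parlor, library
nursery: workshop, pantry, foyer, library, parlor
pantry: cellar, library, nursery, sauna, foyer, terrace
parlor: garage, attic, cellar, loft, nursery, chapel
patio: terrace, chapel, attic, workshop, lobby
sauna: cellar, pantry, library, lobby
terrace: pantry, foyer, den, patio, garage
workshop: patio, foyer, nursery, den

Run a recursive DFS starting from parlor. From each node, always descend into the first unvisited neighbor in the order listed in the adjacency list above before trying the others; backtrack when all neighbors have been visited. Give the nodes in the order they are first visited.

Visit parlor
parlor → garage
garage → foyer
foyer → nursery
nursery → workshop
workshop → patio
patio → terrace
terrace → pantry
pantry → cellar
cellar → loft
loft → chapel
chapel → attic
attic → lobby
lobby → sauna
sauna → library
terrace → den

parlor, garage, foyer, nursery, workshop, patio, terrace, pantry, cellar, loft, chapel, attic, lobby, sauna, library, den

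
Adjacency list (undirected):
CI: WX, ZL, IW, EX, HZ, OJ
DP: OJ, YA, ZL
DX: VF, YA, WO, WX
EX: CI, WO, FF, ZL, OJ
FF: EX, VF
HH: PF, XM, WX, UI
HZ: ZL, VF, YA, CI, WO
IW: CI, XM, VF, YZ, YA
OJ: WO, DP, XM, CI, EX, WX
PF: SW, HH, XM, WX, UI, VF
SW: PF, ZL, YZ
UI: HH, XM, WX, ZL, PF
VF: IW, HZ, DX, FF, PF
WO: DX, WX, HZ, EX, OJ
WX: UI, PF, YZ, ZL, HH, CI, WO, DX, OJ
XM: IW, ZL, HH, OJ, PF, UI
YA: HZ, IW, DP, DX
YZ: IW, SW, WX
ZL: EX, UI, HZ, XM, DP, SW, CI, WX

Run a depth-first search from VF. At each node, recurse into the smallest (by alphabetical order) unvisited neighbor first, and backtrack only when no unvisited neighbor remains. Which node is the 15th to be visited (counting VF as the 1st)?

Visit VF
VF → DX
DX → WO
WO → EX
EX → CI
CI → HZ
HZ → YA
YA → DP
DP → OJ
OJ → WX
WX → HH
HH → PF
PF → SW
SW → YZ
YZ → IW
IW → XM
XM → UI
UI → ZL
EX → FF

Visit order: VF, DX, WO, EX, CI, HZ, YA, DP, OJ, WX, HH, PF, SW, YZ, IW, XM, UI, ZL, FF

IW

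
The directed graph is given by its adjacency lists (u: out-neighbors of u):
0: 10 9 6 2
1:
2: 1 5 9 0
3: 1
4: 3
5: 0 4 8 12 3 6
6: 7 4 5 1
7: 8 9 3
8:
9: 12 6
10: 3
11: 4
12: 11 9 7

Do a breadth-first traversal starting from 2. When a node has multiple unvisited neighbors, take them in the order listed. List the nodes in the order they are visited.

2, 1, 5, 9, 0, 4, 8, 12, 3, 6, 10, 11, 7

Visit 2; enqueue 1, 5, 9, 0 → queue [1, 5, 9, 0]
Visit 1 → queue [5, 9, 0]
Visit 5; enqueue 4, 8, 12, 3, 6 → queue [9, 0, 4, 8, 12, 3, 6]
Visit 9 → queue [0, 4, 8, 12, 3, 6]
Visit 0; enqueue 10 → queue [4, 8, 12, 3, 6, 10]
Visit 4 → queue [8, 12, 3, 6, 10]
Visit 8 → queue [12, 3, 6, 10]
Visit 12; enqueue 11, 7 → queue [3, 6, 10, 11, 7]
Visit 3 → queue [6, 10, 11, 7]
Visit 6 → queue [10, 11, 7]
Visit 10 → queue [11, 7]
Visit 11 → queue [7]
Visit 7 → queue []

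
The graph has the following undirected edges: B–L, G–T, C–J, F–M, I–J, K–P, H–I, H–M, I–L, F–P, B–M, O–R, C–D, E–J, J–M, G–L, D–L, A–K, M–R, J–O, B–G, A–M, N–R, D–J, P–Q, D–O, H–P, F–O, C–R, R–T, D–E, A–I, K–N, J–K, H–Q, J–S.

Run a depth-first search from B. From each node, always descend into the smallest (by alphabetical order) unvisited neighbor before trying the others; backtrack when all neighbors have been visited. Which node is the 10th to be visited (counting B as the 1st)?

Visit B
B → G
G → L
L → D
D → C
C → J
J → E
J → I
I → A
A → K
K → N
N → R
R → M
M → F
F → O
F → P
P → H
H → Q
R → T
J → S

Visit order: B, G, L, D, C, J, E, I, A, K, N, R, M, F, O, P, H, Q, T, S

K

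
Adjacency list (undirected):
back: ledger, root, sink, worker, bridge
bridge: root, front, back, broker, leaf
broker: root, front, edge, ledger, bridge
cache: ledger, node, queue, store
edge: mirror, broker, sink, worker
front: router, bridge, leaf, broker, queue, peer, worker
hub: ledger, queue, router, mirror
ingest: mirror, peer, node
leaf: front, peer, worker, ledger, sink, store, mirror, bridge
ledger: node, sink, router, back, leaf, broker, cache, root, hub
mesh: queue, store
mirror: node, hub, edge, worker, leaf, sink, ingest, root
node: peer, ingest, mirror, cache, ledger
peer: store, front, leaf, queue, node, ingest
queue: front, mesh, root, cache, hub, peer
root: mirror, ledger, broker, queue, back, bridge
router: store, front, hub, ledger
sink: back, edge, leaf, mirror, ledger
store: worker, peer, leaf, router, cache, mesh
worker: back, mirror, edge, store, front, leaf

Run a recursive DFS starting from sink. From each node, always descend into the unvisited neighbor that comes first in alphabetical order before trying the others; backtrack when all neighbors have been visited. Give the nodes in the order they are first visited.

Visit sink
sink → back
back → bridge
bridge → broker
broker → edge
edge → mirror
mirror → hub
hub → ledger
ledger → cache
cache → node
node → ingest
ingest → peer
peer → front
front → leaf
leaf → store
store → mesh
mesh → queue
queue → root
store → router
store → worker

sink, back, bridge, broker, edge, mirror, hub, ledger, cache, node, ingest, peer, front, leaf, store, mesh, queue, root, router, worker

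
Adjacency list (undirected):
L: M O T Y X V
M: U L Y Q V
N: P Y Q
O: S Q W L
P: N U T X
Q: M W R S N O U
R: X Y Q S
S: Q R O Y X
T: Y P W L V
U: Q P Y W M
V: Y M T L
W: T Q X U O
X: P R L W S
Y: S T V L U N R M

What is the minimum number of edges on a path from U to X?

2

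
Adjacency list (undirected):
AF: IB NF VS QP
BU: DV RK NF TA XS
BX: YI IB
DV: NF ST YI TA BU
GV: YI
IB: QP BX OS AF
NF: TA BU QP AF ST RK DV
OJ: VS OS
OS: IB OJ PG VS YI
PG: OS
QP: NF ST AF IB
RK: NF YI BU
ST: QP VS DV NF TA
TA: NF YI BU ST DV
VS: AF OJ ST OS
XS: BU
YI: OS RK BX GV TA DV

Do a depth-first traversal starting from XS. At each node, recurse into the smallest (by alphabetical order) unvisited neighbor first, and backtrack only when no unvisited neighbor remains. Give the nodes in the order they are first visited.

XS → BU → DV → NF → AF → IB → BX → YI → GV → OS → OJ → VS → ST → QP → TA → PG → RK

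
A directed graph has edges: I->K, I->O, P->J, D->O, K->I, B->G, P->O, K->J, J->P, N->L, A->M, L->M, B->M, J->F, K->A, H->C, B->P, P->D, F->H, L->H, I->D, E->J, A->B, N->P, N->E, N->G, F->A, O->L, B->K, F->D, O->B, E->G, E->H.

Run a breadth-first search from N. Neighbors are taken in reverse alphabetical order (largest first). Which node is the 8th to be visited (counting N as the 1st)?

Visit N; enqueue P, L, G, E → queue [P, L, G, E]
Visit P; enqueue O, J, D → queue [L, G, E, O, J, D]
Visit L; enqueue M, H → queue [G, E, O, J, D, M, H]
Visit G → queue [E, O, J, D, M, H]
Visit E → queue [O, J, D, M, H]
Visit O; enqueue B → queue [J, D, M, H, B]
Visit J; enqueue F → queue [D, M, H, B, F]
Visit D → queue [M, H, B, F]
Visit M → queue [H, B, F]
Visit H; enqueue C → queue [B, F, C]
Visit B; enqueue K → queue [F, C, K]
Visit F; enqueue A → queue [C, K, A]
Visit C → queue [K, A]
Visit K; enqueue I → queue [A, I]
Visit A → queue [I]
Visit I → queue []

Visit order: N, P, L, G, E, O, J, D, M, H, B, F, C, K, A, I

D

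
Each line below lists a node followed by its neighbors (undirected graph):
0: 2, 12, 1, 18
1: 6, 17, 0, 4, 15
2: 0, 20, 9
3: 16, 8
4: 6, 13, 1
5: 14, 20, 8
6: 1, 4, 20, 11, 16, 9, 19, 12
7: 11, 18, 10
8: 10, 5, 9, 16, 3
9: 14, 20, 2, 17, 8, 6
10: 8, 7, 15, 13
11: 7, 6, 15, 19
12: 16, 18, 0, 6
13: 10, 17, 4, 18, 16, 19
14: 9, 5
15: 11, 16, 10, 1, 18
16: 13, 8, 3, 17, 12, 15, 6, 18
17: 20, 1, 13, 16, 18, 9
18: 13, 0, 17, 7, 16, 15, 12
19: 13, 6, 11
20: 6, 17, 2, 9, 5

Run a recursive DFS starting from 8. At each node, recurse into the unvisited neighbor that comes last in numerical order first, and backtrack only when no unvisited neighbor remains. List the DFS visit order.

Visit 8
8 → 16
16 → 18
18 → 17
17 → 20
20 → 9
9 → 14
14 → 5
9 → 6
6 → 19
19 → 13
13 → 10
10 → 15
15 → 11
11 → 7
15 → 1
1 → 4
1 → 0
0 → 12
0 → 2
16 → 3

8, 16, 18, 17, 20, 9, 14, 5, 6, 19, 13, 10, 15, 11, 7, 1, 4, 0, 12, 2, 3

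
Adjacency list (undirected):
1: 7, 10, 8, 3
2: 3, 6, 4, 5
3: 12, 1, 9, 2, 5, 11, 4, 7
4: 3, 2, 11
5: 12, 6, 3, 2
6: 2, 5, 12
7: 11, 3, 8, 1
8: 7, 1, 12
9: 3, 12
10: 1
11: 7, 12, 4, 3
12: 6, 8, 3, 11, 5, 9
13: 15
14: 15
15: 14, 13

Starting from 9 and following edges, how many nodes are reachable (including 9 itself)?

12

BFS from 9 visits: 9, 3, 12, 1, 2, 5, 11, 4, 7, 6, 8, 10
Reachable nodes: 12 of 15 total.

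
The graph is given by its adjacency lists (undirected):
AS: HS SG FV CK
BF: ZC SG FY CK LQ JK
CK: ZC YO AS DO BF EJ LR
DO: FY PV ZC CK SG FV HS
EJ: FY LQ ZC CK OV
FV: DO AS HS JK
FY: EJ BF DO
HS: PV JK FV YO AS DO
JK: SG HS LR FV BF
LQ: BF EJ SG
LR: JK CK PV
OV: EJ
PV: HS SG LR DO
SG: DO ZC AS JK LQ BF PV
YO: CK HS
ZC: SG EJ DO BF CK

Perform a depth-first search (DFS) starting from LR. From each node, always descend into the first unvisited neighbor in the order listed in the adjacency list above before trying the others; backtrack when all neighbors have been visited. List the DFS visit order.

LR → JK → SG → DO → FY → EJ → LQ → BF → ZC → CK → YO → HS → PV → FV → AS → OV

Visit LR
LR → JK
JK → SG
SG → DO
DO → FY
FY → EJ
EJ → LQ
LQ → BF
BF → ZC
ZC → CK
CK → YO
YO → HS
HS → PV
HS → FV
FV → AS
EJ → OV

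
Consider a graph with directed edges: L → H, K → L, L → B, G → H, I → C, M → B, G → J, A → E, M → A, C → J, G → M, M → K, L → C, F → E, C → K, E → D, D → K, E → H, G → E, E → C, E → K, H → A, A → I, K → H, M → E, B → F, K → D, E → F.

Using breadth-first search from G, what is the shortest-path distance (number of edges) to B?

2

Level 0: G
Level 1: E, H, J, M
Level 2: A, B, C, D, F, K
Level 3: I, L
B first appears at level 2.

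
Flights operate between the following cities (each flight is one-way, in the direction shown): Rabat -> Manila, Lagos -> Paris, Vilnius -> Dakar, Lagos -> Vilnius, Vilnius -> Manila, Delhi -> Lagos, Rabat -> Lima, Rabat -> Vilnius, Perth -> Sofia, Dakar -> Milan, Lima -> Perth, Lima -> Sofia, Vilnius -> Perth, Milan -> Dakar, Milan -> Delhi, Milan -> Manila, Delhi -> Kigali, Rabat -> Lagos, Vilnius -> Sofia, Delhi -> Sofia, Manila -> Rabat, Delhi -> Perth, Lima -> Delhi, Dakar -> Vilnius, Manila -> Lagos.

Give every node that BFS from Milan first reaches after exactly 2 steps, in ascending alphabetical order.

Level 0: Milan
Level 1: Dakar, Delhi, Manila
Level 2: Kigali, Lagos, Perth, Rabat, Sofia, Vilnius
Level 3: Lima, Paris

Kigali, Lagos, Perth, Rabat, Sofia, Vilnius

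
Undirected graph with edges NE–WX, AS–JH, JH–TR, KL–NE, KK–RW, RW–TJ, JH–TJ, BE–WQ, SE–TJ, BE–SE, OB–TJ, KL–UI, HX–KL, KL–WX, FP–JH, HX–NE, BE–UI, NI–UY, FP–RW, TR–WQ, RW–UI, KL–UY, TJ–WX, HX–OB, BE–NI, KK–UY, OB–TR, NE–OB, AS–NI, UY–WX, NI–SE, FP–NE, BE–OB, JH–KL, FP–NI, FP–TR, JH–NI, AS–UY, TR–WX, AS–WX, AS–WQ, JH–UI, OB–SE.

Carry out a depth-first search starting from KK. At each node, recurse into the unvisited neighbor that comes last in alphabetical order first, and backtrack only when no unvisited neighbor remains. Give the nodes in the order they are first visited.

Visit KK
KK → UY
UY → WX
WX → TR
TR → WQ
WQ → BE
BE → UI
UI → RW
RW → TJ
TJ → SE
SE → OB
OB → NE
NE → KL
KL → JH
JH → NI
NI → FP
NI → AS
KL → HX

KK -> UY -> WX -> TR -> WQ -> BE -> UI -> RW -> TJ -> SE -> OB -> NE -> KL -> JH -> NI -> FP -> AS -> HX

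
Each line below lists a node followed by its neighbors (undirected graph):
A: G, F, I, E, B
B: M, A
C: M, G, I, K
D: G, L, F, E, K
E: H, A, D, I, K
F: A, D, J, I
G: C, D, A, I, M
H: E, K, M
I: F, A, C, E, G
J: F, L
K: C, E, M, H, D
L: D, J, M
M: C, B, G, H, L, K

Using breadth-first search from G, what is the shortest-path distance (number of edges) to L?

2

Level 0: G
Level 1: A, C, D, I, M
Level 2: B, E, F, H, K, L
Level 3: J
L first appears at level 2.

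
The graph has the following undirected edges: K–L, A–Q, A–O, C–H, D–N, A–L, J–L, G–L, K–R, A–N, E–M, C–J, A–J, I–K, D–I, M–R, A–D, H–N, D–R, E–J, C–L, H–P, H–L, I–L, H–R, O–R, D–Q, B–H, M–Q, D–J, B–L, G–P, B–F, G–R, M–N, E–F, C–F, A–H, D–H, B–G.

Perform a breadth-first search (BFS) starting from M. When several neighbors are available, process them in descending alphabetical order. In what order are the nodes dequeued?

M, R, Q, N, E, O, K, H, G, D, A, J, F, L, I, P, C, B

Visit M; enqueue R, Q, N, E → queue [R, Q, N, E]
Visit R; enqueue O, K, H, G, D → queue [Q, N, E, O, K, H, G, D]
Visit Q; enqueue A → queue [N, E, O, K, H, G, D, A]
Visit N → queue [E, O, K, H, G, D, A]
Visit E; enqueue J, F → queue [O, K, H, G, D, A, J, F]
Visit O → queue [K, H, G, D, A, J, F]
Visit K; enqueue L, I → queue [H, G, D, A, J, F, L, I]
Visit H; enqueue P, C, B → queue [G, D, A, J, F, L, I, P, C, B]
Visit G → queue [D, A, J, F, L, I, P, C, B]
Visit D → queue [A, J, F, L, I, P, C, B]
Visit A → queue [J, F, L, I, P, C, B]
Visit J → queue [F, L, I, P, C, B]
Visit F → queue [L, I, P, C, B]
Visit L → queue [I, P, C, B]
Visit I → queue [P, C, B]
Visit P → queue [C, B]
Visit C → queue [B]
Visit B → queue []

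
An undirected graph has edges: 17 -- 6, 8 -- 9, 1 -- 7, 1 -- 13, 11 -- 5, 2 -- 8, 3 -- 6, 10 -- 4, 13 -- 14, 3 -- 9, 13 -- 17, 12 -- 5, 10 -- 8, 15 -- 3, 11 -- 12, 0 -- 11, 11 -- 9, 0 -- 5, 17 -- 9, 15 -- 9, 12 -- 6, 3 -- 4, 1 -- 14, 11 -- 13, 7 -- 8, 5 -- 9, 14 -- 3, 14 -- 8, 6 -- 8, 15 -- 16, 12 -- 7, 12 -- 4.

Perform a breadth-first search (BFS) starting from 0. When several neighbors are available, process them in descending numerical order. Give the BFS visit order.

Visit 0; enqueue 11, 5 → queue [11, 5]
Visit 11; enqueue 13, 12, 9 → queue [5, 13, 12, 9]
Visit 5 → queue [13, 12, 9]
Visit 13; enqueue 17, 14, 1 → queue [12, 9, 17, 14, 1]
Visit 12; enqueue 7, 6, 4 → queue [9, 17, 14, 1, 7, 6, 4]
Visit 9; enqueue 15, 8, 3 → queue [17, 14, 1, 7, 6, 4, 15, 8, 3]
Visit 17 → queue [14, 1, 7, 6, 4, 15, 8, 3]
Visit 14 → queue [1, 7, 6, 4, 15, 8, 3]
Visit 1 → queue [7, 6, 4, 15, 8, 3]
Visit 7 → queue [6, 4, 15, 8, 3]
Visit 6 → queue [4, 15, 8, 3]
Visit 4; enqueue 10 → queue [15, 8, 3, 10]
Visit 15; enqueue 16 → queue [8, 3, 10, 16]
Visit 8; enqueue 2 → queue [3, 10, 16, 2]
Visit 3 → queue [10, 16, 2]
Visit 10 → queue [16, 2]
Visit 16 → queue [2]
Visit 2 → queue []

0 → 11 → 5 → 13 → 12 → 9 → 17 → 14 → 1 → 7 → 6 → 4 → 15 → 8 → 3 → 10 → 16 → 2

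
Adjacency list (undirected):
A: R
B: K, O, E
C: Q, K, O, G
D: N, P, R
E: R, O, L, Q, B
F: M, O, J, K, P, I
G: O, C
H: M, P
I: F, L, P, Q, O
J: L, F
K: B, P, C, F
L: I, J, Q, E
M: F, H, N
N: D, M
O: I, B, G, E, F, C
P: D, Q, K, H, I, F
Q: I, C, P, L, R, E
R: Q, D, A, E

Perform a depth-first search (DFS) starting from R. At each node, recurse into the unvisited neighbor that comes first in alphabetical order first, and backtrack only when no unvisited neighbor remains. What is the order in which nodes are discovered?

R -> A -> D -> N -> M -> F -> I -> L -> E -> B -> K -> C -> G -> O -> Q -> P -> H -> J

Visit R
R → A
R → D
D → N
N → M
M → F
F → I
I → L
L → E
E → B
B → K
K → C
C → G
G → O
C → Q
Q → P
P → H
L → J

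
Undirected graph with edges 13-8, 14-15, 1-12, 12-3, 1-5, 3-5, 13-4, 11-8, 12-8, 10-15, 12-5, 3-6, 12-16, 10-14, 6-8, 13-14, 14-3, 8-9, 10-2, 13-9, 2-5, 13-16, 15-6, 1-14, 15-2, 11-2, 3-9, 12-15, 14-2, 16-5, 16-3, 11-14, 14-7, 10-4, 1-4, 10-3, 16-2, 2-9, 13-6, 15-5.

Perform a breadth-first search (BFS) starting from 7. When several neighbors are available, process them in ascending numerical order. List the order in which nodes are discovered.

7 -> 14 -> 1 -> 2 -> 3 -> 10 -> 11 -> 13 -> 15 -> 4 -> 5 -> 12 -> 9 -> 16 -> 6 -> 8

Visit 7; enqueue 14 → queue [14]
Visit 14; enqueue 1, 2, 3, 10, 11, 13, 15 → queue [1, 2, 3, 10, 11, 13, 15]
Visit 1; enqueue 4, 5, 12 → queue [2, 3, 10, 11, 13, 15, 4, 5, 12]
Visit 2; enqueue 9, 16 → queue [3, 10, 11, 13, 15, 4, 5, 12, 9, 16]
Visit 3; enqueue 6 → queue [10, 11, 13, 15, 4, 5, 12, 9, 16, 6]
Visit 10 → queue [11, 13, 15, 4, 5, 12, 9, 16, 6]
Visit 11; enqueue 8 → queue [13, 15, 4, 5, 12, 9, 16, 6, 8]
Visit 13 → queue [15, 4, 5, 12, 9, 16, 6, 8]
Visit 15 → queue [4, 5, 12, 9, 16, 6, 8]
Visit 4 → queue [5, 12, 9, 16, 6, 8]
Visit 5 → queue [12, 9, 16, 6, 8]
Visit 12 → queue [9, 16, 6, 8]
Visit 9 → queue [16, 6, 8]
Visit 16 → queue [6, 8]
Visit 6 → queue [8]
Visit 8 → queue []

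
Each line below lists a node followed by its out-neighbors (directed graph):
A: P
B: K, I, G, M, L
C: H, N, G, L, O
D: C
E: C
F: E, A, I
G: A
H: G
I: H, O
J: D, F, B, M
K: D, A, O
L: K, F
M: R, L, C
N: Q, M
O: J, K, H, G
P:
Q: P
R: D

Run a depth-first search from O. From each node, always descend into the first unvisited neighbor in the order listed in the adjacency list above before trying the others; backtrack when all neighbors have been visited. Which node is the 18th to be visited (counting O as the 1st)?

Visit O
O → J
J → D
D → C
C → H
H → G
G → A
A → P
C → N
N → Q
N → M
M → R
M → L
L → K
L → F
F → E
F → I
J → B

Visit order: O, J, D, C, H, G, A, P, N, Q, M, R, L, K, F, E, I, B

B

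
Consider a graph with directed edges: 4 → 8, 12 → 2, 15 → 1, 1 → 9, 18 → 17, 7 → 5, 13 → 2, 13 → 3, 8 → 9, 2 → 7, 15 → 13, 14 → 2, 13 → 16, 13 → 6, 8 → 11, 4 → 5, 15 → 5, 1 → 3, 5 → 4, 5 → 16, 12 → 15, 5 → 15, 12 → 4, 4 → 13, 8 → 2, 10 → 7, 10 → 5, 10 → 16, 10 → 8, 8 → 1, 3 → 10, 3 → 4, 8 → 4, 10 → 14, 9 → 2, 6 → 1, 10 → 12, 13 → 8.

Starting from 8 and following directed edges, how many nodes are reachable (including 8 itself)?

BFS from 8 visits: 8, 11, 9, 4, 2, 1, 13, 5, 7, 3, 16, 6, 15, 10, 14, 12
Reachable nodes: 16 of 18 total.

16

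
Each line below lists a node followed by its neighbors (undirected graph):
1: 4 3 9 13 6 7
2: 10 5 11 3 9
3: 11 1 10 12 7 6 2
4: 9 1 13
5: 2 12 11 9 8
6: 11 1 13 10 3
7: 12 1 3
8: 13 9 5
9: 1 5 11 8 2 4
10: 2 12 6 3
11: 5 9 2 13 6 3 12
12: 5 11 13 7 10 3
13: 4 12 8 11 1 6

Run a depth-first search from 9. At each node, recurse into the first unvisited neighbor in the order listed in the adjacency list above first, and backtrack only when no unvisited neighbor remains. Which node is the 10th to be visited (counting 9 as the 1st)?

Visit 9
9 → 1
1 → 4
4 → 13
13 → 12
12 → 5
5 → 2
2 → 10
10 → 6
6 → 11
11 → 3
3 → 7
5 → 8

Visit order: 9, 1, 4, 13, 12, 5, 2, 10, 6, 11, 3, 7, 8

11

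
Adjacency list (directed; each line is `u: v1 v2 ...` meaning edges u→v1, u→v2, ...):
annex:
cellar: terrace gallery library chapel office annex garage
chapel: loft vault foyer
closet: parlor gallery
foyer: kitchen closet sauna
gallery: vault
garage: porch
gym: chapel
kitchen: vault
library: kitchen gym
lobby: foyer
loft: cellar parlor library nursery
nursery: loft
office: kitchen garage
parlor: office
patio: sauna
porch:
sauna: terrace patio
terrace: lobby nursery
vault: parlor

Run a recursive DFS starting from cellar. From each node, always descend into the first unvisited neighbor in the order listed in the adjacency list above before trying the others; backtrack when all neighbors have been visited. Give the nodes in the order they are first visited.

cellar -> terrace -> lobby -> foyer -> kitchen -> vault -> parlor -> office -> garage -> porch -> closet -> gallery -> sauna -> patio -> nursery -> loft -> library -> gym -> chapel -> annex

Visit cellar
cellar → terrace
terrace → lobby
lobby → foyer
foyer → kitchen
kitchen → vault
vault → parlor
parlor → office
office → garage
garage → porch
foyer → closet
closet → gallery
foyer → sauna
sauna → patio
terrace → nursery
nursery → loft
loft → library
library → gym
gym → chapel
cellar → annex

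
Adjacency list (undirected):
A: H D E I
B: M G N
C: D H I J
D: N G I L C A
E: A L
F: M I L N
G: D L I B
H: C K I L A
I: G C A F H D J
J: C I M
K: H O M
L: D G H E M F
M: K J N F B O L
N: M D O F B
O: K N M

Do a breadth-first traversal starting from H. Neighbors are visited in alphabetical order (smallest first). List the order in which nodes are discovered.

H A C I K L D E J F G M O N B

Visit H; enqueue A, C, I, K, L → queue [A, C, I, K, L]
Visit A; enqueue D, E → queue [C, I, K, L, D, E]
Visit C; enqueue J → queue [I, K, L, D, E, J]
Visit I; enqueue F, G → queue [K, L, D, E, J, F, G]
Visit K; enqueue M, O → queue [L, D, E, J, F, G, M, O]
Visit L → queue [D, E, J, F, G, M, O]
Visit D; enqueue N → queue [E, J, F, G, M, O, N]
Visit E → queue [J, F, G, M, O, N]
Visit J → queue [F, G, M, O, N]
Visit F → queue [G, M, O, N]
Visit G; enqueue B → queue [M, O, N, B]
Visit M → queue [O, N, B]
Visit O → queue [N, B]
Visit N → queue [B]
Visit B → queue []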